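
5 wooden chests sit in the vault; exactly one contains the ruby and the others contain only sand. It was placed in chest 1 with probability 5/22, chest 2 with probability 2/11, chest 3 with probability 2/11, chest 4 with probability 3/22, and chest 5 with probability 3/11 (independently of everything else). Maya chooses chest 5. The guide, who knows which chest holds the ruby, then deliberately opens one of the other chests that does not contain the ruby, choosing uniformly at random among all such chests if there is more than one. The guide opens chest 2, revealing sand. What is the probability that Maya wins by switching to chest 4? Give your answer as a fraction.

2/11

Consider each possible location of the ruby in turn.
If it is in chest 1 (prior 5/22): the guide has 3 equally likely choices, so probability 1/3; weight (5/22)·(1/3) = 5/66.
If it is in chest 2 (prior 2/11): the guide opened chest 2, so this case is ruled out; weight (2/11)·0 = 0.
If it is in chest 3 (prior 2/11): the guide has 3 equally likely choices, so probability 1/3; weight (2/11)·(1/3) = 2/33.
If it is in chest 4 (prior 3/22): the guide has 3 equally likely choices, so probability 1/3; weight (3/22)·(1/3) = 1/22.
If it is in chest 5 (prior 3/11): the guide has 4 equally likely choices, so probability 1/4; weight (3/11)·(1/4) = 3/44.
The weights sum to 1/4.
So P(the ruby in chest 4 | the guide opened chest 2) = (1/22) / (1/4) = 2/11.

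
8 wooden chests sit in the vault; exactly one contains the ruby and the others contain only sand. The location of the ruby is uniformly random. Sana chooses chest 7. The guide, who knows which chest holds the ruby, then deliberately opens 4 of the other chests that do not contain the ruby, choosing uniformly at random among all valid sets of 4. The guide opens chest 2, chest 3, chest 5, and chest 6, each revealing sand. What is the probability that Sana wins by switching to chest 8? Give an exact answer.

7/24

Consider each possible location of the ruby in turn.
If it is in any of chests 1, 4, and 8 (prior 1/8 each): the guide has 15 equally likely choices, so probability 1/15; weight (1/8)·(1/15) = 1/120 each.
If it is in any of chests 2, 3, 5, and 6 (prior 1/8 each): that chest was opened and seen not to hold the prize — ruled out; weight (1/8)·0 = 0 each.
If it is in chest 7 (prior 1/8): the guide has 35 equally likely choices, so probability 1/35; weight (1/8)·(1/35) = 1/280.
The weights sum to 1/35.
So P(the ruby in chest 8 | the guide opened chest 2, chest 3, chest 5, and chest 6) = (1/120) / (1/35) = 7/24.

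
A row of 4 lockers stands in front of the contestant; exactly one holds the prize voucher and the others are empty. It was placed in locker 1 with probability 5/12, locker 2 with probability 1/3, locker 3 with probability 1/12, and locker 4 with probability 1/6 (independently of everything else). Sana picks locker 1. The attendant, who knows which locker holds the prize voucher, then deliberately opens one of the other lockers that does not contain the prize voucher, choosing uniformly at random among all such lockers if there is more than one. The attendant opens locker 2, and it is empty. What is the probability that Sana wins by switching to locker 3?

3/19

Consider each possible location of the prize voucher in turn.
If it is in locker 1 (prior 5/12): the attendant has 3 equally likely choices, so probability 1/3; weight (5/12)·(1/3) = 5/36.
If it is in locker 2 (prior 1/3): the attendant opened locker 2, so this case is ruled out; weight (1/3)·0 = 0.
If it is in locker 3 (prior 1/12): the attendant has 2 equally likely choices, so probability 1/2; weight (1/12)·(1/2) = 1/24.
If it is in locker 4 (prior 1/6): the attendant has 2 equally likely choices, so probability 1/2; weight (1/6)·(1/2) = 1/12.
The weights sum to 19/72.
So P(the prize voucher in locker 3 | the attendant opened locker 2) = (1/24) / (19/72) = 3/19.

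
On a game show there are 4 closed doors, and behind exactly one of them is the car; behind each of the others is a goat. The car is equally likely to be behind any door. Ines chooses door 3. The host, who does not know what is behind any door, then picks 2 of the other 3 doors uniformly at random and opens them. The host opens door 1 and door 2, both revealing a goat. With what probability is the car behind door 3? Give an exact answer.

Because the host chose which doors to open without knowing where the car is, the choice is independent of the prize location. Learning that none of the 2 opened doors holds the car simply rules out those 2 locations and leaves the remaining 2 doors still equally likely by symmetry.
So P(the car behind door 3) = 1/2.

1/2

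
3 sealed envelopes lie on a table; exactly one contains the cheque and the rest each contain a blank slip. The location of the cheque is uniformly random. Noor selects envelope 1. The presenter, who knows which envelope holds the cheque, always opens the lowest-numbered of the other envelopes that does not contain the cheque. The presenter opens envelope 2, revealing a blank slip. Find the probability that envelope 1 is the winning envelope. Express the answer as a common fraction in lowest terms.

Apply Bayes' rule, conditioning on where the cheque actually is.
If it is in either of envelopes 1 and 3 (prior 1/3 each): envelope 2 is the lowest-numbered option available, probability 1; weight (1/3)·1 = 1/3 each.
If it is in envelope 2 (prior 1/3): the presenter opened envelope 2, so this case is ruled out; weight (1/3)·0 = 0.
The weights sum to 2/3.
So P(the cheque in envelope 1 | the presenter opened envelope 2) = (1/3) / (2/3) = 1/2.

1/2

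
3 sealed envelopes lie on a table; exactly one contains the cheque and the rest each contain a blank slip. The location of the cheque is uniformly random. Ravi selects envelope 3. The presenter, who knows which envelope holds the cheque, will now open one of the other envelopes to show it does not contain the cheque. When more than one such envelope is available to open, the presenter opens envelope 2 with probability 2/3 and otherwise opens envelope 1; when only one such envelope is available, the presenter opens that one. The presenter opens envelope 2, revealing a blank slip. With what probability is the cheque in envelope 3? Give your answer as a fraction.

2/5

Apply Bayes' rule, conditioning on where the cheque actually is.
If it is in envelope 1 (prior 1/3): only envelope 2 is available, probability 1; weight (1/3)·1 = 1/3.
If it is in envelope 2 (prior 1/3): the presenter opened envelope 2, so this case is ruled out; weight (1/3)·0 = 0.
If it is in envelope 3 (prior 1/3): envelope 2 is available, opened with probability 2/3; weight (1/3)·(2/3) = 2/9.
The weights sum to 5/9.
So P(the cheque in envelope 3 | the presenter opened envelope 2) = (2/9) / (5/9) = 2/5.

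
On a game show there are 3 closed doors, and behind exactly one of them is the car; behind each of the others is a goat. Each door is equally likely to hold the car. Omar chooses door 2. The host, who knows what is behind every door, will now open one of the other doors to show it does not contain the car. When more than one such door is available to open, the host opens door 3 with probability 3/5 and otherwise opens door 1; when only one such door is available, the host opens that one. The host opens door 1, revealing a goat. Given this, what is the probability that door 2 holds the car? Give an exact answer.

Condition on the true location of the car.
If it is behind door 1 (prior 1/3): the host opened door 1, so this case is ruled out; weight (1/3)·0 = 0.
If it is behind door 2 (prior 1/3): door 3 is available but not opened, probability 2/5; weight (1/3)·(2/5) = 2/15.
If it is behind door 3 (prior 1/3): only door 1 is available, probability 1; weight (1/3)·1 = 1/3.
The weights sum to 7/15.
So P(the car behind door 2 | the host opened door 1) = (2/15) / (7/15) = 2/7.

2/7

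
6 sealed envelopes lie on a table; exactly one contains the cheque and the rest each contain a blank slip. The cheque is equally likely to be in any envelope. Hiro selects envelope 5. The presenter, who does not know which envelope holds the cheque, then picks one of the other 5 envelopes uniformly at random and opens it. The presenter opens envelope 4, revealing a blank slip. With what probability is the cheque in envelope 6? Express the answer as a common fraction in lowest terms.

1/5

Because the presenter chose which envelope to open without knowing where the cheque is, the choice is independent of the prize location. Learning that envelope 4 does not hold the cheque simply rules out that one location and leaves the remaining 5 envelopes still equally likely by symmetry.
So P(the cheque in envelope 6) = 1/5.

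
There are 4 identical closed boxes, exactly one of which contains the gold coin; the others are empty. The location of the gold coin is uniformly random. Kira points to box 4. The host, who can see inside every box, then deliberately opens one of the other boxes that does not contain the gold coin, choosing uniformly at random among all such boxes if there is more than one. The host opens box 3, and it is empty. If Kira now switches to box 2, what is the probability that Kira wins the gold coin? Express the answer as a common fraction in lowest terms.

3/8

Apply Bayes' rule, conditioning on where the gold coin actually is.
If it is in either of boxes 1 and 2 (prior 1/4 each): the host has 2 equally likely choices, so probability 1/2; weight (1/4)·(1/2) = 1/8 each.
If it is in box 3 (prior 1/4): the host opened box 3, so this case is ruled out; weight (1/4)·0 = 0.
If it is in box 4 (prior 1/4): the host has 3 equally likely choices, so probability 1/3; weight (1/4)·(1/3) = 1/12.
The weights sum to 1/3.
So P(the gold coin in box 2 | the host opened box 3) = (1/8) / (1/3) = 3/8.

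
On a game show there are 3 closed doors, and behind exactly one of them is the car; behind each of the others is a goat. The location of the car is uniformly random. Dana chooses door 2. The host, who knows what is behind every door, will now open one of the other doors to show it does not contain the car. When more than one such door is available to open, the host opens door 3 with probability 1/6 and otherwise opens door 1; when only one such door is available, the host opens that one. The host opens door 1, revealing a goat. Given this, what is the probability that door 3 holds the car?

Apply Bayes' rule, conditioning on where the car actually is.
If it is behind door 1 (prior 1/3): the host opened door 1, so this case is ruled out; weight (1/3)·0 = 0.
If it is behind door 2 (prior 1/3): door 3 is available but not opened, probability 5/6; weight (1/3)·(5/6) = 5/18.
If it is behind door 3 (prior 1/3): only door 1 is available, probability 1; weight (1/3)·1 = 1/3.
The weights sum to 11/18.
So P(the car behind door 3 | the host opened door 1) = (1/3) / (11/18) = 6/11.

6/11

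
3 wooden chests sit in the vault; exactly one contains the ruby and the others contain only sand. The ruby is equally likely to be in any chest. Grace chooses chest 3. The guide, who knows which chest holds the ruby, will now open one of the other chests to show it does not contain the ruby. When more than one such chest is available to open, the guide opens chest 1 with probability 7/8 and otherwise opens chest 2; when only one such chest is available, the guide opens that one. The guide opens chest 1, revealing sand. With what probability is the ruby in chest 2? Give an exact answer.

8/15

Apply Bayes' rule, conditioning on where the ruby actually is.
If it is in chest 1 (prior 1/3): the guide opened chest 1, so this case is ruled out; weight (1/3)·0 = 0.
If it is in chest 2 (prior 1/3): only chest 1 is available, probability 1; weight (1/3)·1 = 1/3.
If it is in chest 3 (prior 1/3): chest 1 is available, opened with probability 7/8; weight (1/3)·(7/8) = 7/24.
The weights sum to 5/8.
So P(the ruby in chest 2 | the guide opened chest 1) = (1/3) / (5/8) = 8/15.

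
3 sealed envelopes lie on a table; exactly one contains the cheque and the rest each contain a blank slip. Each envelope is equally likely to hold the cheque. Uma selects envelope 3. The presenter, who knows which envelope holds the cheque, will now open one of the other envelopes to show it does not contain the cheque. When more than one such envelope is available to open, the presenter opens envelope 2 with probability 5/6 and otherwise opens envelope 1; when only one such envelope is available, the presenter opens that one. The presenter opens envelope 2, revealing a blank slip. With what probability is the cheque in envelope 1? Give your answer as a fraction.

Apply Bayes' rule, conditioning on where the cheque actually is.
If it is in envelope 1 (prior 1/3): only envelope 2 is available, probability 1; weight (1/3)·1 = 1/3.
If it is in envelope 2 (prior 1/3): the presenter opened envelope 2, so this case is ruled out; weight (1/3)·0 = 0.
If it is in envelope 3 (prior 1/3): envelope 2 is available, opened with probability 5/6; weight (1/3)·(5/6) = 5/18.
The weights sum to 11/18.
So P(the cheque in envelope 1 | the presenter opened envelope 2) = (1/3) / (11/18) = 6/11.

6/11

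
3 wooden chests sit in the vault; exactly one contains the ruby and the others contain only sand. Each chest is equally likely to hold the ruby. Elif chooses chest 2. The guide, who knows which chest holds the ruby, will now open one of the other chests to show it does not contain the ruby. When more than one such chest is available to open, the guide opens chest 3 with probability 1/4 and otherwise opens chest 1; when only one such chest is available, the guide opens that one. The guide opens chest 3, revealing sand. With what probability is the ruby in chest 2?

Consider each possible location of the ruby in turn.
If it is in chest 1 (prior 1/3): only chest 3 is available, probability 1; weight (1/3)·1 = 1/3.
If it is in chest 2 (prior 1/3): chest 3 is available, opened with probability 1/4; weight (1/3)·(1/4) = 1/12.
If it is in chest 3 (prior 1/3): the guide opened chest 3, so this case is ruled out; weight (1/3)·0 = 0.
The weights sum to 5/12.
So P(the ruby in chest 2 | the guide opened chest 3) = (1/12) / (5/12) = 1/5.

1/5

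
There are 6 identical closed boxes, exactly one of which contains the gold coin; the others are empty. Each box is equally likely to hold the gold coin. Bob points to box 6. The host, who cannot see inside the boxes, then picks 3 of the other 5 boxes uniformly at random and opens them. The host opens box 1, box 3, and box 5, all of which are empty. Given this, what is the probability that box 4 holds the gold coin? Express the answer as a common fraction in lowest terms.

1/3

Condition on the true location of the gold coin.
If it is in any of boxes 1, 3, and 5 (prior 1/6 each): that box was opened and seen not to hold the prize — ruled out; weight (1/6)·0 = 0 each.
If it is in any of boxes 2, 4, and 6 (prior 1/6 each): the host picks exactly this set with probability 1/10 regardless, and none is the prize; weight (1/6)·(1/10) = 1/60 each.
The weights sum to 1/20.
So P(the gold coin in box 4 | the host opened box 1, box 3, and box 5) = (1/60) / (1/20) = 1/3.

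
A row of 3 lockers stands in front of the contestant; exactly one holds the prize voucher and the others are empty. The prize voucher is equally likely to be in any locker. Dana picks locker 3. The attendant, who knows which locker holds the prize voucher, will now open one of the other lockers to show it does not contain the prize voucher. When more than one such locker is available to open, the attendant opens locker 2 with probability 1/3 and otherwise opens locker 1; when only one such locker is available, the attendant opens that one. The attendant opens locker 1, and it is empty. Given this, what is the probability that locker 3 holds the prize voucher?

2/5

Apply Bayes' rule, conditioning on where the prize voucher actually is.
If it is in locker 1 (prior 1/3): the attendant opened locker 1, so this case is ruled out; weight (1/3)·0 = 0.
If it is in locker 2 (prior 1/3): only locker 1 is available, probability 1; weight (1/3)·1 = 1/3.
If it is in locker 3 (prior 1/3): locker 2 is available but not opened, probability 2/3; weight (1/3)·(2/3) = 2/9.
The weights sum to 5/9.
So P(the prize voucher in locker 3 | the attendant opened locker 1) = (2/9) / (5/9) = 2/5.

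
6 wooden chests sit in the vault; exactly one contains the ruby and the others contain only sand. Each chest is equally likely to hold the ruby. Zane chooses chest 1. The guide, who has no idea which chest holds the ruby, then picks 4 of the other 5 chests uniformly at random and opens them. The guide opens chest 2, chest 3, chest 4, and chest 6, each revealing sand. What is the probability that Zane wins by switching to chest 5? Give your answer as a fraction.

1/2

Apply Bayes' rule, conditioning on where the ruby actually is.
If it is in either of chests 1 and 5 (prior 1/6 each): the guide picks exactly this set with probability 1/5 regardless, and none is the prize; weight (1/6)·(1/5) = 1/30 each.
If it is in any of chests 2, 3, 4, and 6 (prior 1/6 each): that chest was opened and seen not to hold the prize — ruled out; weight (1/6)·0 = 0 each.
The weights sum to 1/15.
So P(the ruby in chest 5 | the guide opened chest 2, chest 3, chest 4, and chest 6) = (1/30) / (1/15) = 1/2.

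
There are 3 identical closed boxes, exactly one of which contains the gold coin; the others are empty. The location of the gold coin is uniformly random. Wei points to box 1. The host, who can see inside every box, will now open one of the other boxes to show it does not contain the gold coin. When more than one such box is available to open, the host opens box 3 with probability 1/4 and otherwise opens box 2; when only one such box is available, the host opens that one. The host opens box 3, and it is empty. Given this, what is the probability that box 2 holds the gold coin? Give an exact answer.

Condition on the true location of the gold coin.
If it is in box 1 (prior 1/3): box 3 is available, opened with probability 1/4; weight (1/3)·(1/4) = 1/12.
If it is in box 2 (prior 1/3): only box 3 is available, probability 1; weight (1/3)·1 = 1/3.
If it is in box 3 (prior 1/3): the host opened box 3, so this case is ruled out; weight (1/3)·0 = 0.
The weights sum to 5/12.
So P(the gold coin in box 2 | the host opened box 3) = (1/3) / (5/12) = 4/5.

4/5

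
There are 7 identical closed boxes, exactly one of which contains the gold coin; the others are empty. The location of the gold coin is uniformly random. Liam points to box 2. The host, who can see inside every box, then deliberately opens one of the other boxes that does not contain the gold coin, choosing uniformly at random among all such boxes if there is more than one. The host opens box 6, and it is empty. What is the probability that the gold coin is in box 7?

Apply Bayes' rule, conditioning on where the gold coin actually is.
If it is in any of boxes 1, 3, 4, 5, and 7 (prior 1/7 each): the host has 5 equally likely choices, so probability 1/5; weight (1/7)·(1/5) = 1/35 each.
If it is in box 2 (prior 1/7): the host has 6 equally likely choices, so probability 1/6; weight (1/7)·(1/6) = 1/42.
If it is in box 6 (prior 1/7): the host opened box 6, so this case is ruled out; weight (1/7)·0 = 0.
The weights sum to 1/6.
So P(the gold coin in box 7 | the host opened box 6) = (1/35) / (1/6) = 6/35.

6/35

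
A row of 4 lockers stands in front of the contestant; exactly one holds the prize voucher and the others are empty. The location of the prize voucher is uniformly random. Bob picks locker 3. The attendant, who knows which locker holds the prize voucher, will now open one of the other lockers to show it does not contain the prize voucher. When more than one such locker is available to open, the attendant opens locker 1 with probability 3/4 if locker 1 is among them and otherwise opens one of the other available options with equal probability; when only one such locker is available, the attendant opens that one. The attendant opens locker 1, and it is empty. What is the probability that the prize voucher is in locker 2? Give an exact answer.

Consider each possible location of the prize voucher in turn.
If it is in locker 1 (prior 1/4): the attendant opened locker 1, so this case is ruled out; weight (1/4)·0 = 0.
If it is in any of lockers 2, 3, and 4 (prior 1/4 each): locker 1 is available, opened with probability 3/4; weight (1/4)·(3/4) = 3/16 each.
The weights sum to 9/16.
So P(the prize voucher in locker 2 | the attendant opened locker 1) = (3/16) / (9/16) = 1/3.

1/3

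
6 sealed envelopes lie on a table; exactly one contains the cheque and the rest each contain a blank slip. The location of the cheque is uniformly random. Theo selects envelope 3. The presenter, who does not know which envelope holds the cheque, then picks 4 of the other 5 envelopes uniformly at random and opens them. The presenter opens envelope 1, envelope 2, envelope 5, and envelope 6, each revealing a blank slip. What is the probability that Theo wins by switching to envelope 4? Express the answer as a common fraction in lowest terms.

1/2

Because the presenter chose which envelopes to open without knowing where the cheque is, the choice is independent of the prize location. Learning that none of the 4 opened envelopes holds the cheque simply rules out those 4 locations and leaves the remaining 2 envelopes still equally likely by symmetry.
So P(the cheque in envelope 4) = 1/2.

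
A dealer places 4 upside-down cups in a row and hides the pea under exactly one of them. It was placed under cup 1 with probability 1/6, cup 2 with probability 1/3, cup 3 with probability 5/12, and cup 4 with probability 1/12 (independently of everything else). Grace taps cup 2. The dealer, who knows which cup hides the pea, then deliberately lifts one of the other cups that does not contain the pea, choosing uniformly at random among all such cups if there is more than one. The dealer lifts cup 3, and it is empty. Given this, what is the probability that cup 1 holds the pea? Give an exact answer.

6/17

Condition on the true location of the pea.
If it is under cup 1 (prior 1/6): the dealer has 2 equally likely choices, so probability 1/2; weight (1/6)·(1/2) = 1/12.
If it is under cup 2 (prior 1/3): the dealer has 3 equally likely choices, so probability 1/3; weight (1/3)·(1/3) = 1/9.
If it is under cup 3 (prior 5/12): the dealer opened cup 3, so this case is ruled out; weight (5/12)·0 = 0.
If it is under cup 4 (prior 1/12): the dealer has 2 equally likely choices, so probability 1/2; weight (1/12)·(1/2) = 1/24.
The weights sum to 17/72.
So P(the pea under cup 1 | the dealer opened cup 3) = (1/12) / (17/72) = 6/17.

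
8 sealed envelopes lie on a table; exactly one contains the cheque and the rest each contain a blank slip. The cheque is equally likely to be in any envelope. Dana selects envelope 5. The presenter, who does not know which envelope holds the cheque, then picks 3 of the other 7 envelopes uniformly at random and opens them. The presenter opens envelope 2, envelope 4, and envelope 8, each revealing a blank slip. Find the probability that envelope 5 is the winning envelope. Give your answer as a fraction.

1/5

Because the presenter chose which envelopes to open without knowing where the cheque is, the choice is independent of the prize location. Learning that none of the 3 opened envelopes holds the cheque simply rules out those 3 locations and leaves the remaining 5 envelopes still equally likely by symmetry.
So P(the cheque in envelope 5) = 1/5.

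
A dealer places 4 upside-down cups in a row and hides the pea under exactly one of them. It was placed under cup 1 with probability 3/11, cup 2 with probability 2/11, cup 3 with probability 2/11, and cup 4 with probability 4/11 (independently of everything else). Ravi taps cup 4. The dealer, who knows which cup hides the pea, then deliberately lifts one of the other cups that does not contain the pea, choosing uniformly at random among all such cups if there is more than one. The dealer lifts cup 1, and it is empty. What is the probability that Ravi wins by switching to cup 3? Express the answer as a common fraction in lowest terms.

Apply Bayes' rule, conditioning on where the pea actually is.
If it is under cup 1 (prior 3/11): the dealer opened cup 1, so this case is ruled out; weight (3/11)·0 = 0.
If it is under either of cups 2 and 3 (prior 2/11 each): the dealer has 2 equally likely choices, so probability 1/2; weight (2/11)·(1/2) = 1/11 each.
If it is under cup 4 (prior 4/11): the dealer has 3 equally likely choices, so probability 1/3; weight (4/11)·(1/3) = 4/33.
The weights sum to 10/33.
So P(the pea under cup 3 | the dealer opened cup 1) = (1/11) / (10/33) = 3/10.

3/10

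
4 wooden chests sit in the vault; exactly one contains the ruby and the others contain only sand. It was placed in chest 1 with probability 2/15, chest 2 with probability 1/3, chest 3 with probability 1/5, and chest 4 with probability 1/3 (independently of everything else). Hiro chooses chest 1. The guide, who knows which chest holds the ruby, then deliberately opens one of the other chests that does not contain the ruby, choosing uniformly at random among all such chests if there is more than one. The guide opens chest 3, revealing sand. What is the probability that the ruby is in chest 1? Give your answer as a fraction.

Consider each possible location of the ruby in turn.
If it is in chest 1 (prior 2/15): the guide has 3 equally likely choices, so probability 1/3; weight (2/15)·(1/3) = 2/45.
If it is in either of chests 2 and 4 (prior 1/3 each): the guide has 2 equally likely choices, so probability 1/2; weight (1/3)·(1/2) = 1/6 each.
If it is in chest 3 (prior 1/5): the guide opened chest 3, so this case is ruled out; weight (1/5)·0 = 0.
The weights sum to 17/45.
So P(the ruby in chest 1 | the guide opened chest 3) = (2/45) / (17/45) = 2/17.

2/17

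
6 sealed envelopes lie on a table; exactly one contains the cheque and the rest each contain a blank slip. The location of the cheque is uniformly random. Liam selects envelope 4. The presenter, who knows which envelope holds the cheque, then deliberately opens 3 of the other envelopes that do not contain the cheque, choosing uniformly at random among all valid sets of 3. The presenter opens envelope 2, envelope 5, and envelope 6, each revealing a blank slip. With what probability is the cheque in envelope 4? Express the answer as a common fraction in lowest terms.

Condition on the true location of the cheque.
If it is in either of envelopes 1 and 3 (prior 1/6 each): the presenter has 4 equally likely choices, so probability 1/4; weight (1/6)·(1/4) = 1/24 each.
If it is in any of envelopes 2, 5, and 6 (prior 1/6 each): that envelope was opened and seen not to hold the prize — ruled out; weight (1/6)·0 = 0 each.
If it is in envelope 4 (prior 1/6): the presenter has 10 equally likely choices, so probability 1/10; weight (1/6)·(1/10) = 1/60.
The weights sum to 1/10.
So P(the cheque in envelope 4 | the presenter opened envelope 2, envelope 5, and envelope 6) = (1/60) / (1/10) = 1/6.

1/6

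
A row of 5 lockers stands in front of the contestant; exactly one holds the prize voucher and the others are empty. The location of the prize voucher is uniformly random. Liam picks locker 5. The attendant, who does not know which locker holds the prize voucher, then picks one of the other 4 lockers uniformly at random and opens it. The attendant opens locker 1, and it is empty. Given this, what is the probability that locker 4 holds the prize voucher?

Condition on the true location of the prize voucher.
If it is in locker 1 (prior 1/5): the attendant opened locker 1, so this case is ruled out; weight (1/5)·0 = 0.
If it is in any of lockers 2, 3, 4, and 5 (prior 1/5 each): the attendant picks locker 1 with probability 1/4 regardless, and it is not the prize; weight (1/5)·(1/4) = 1/20 each.
The weights sum to 1/5.
So P(the prize voucher in locker 4 | the attendant opened locker 1) = (1/20) / (1/5) = 1/4.

1/4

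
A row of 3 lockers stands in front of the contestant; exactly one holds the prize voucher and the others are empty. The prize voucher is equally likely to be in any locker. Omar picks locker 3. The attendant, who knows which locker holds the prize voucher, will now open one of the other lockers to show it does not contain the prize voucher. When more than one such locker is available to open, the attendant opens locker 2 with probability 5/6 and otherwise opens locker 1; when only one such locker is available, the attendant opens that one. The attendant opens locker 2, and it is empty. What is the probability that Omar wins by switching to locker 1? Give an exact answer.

6/11

Apply Bayes' rule, conditioning on where the prize voucher actually is.
If it is in locker 1 (prior 1/3): only locker 2 is available, probability 1; weight (1/3)·1 = 1/3.
If it is in locker 2 (prior 1/3): the attendant opened locker 2, so this case is ruled out; weight (1/3)·0 = 0.
If it is in locker 3 (prior 1/3): locker 2 is available, opened with probability 5/6; weight (1/3)·(5/6) = 5/18.
The weights sum to 11/18.
So P(the prize voucher in locker 1 | the attendant opened locker 2) = (1/3) / (11/18) = 6/11.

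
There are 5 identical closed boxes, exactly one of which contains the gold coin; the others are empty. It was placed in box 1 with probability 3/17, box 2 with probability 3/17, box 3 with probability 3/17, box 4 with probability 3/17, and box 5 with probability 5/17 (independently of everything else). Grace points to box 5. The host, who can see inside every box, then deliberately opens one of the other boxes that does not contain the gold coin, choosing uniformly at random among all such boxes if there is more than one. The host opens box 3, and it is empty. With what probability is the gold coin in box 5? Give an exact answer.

5/17

Condition on the true location of the gold coin.
If it is in any of boxes 1, 2, and 4 (prior 3/17 each): the host has 3 equally likely choices, so probability 1/3; weight (3/17)·(1/3) = 1/17 each.
If it is in box 3 (prior 3/17): the host opened box 3, so this case is ruled out; weight (3/17)·0 = 0.
If it is in box 5 (prior 5/17): the host has 4 equally likely choices, so probability 1/4; weight (5/17)·(1/4) = 5/68.
The weights sum to 1/4.
So P(the gold coin in box 5 | the host opened box 3) = (5/68) / (1/4) = 5/17.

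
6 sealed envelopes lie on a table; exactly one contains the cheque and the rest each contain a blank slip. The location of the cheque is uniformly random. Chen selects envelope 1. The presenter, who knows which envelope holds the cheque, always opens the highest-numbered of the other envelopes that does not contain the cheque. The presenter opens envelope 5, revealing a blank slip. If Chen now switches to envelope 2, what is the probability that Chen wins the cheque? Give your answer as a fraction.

Consider each possible location of the cheque in turn.
If it is in any of envelopes 1, 2, 3, and 4 (prior 1/6 each): the presenter would have opened envelope 6 instead, probability 0; weight (1/6)·0 = 0 each.
If it is in envelope 5 (prior 1/6): the presenter opened envelope 5, so this case is ruled out; weight (1/6)·0 = 0.
If it is in envelope 6 (prior 1/6): envelope 5 is the highest-numbered option available, probability 1; weight (1/6)·1 = 1/6.
The weights sum to 1/6.
So P(the cheque in envelope 2 | the presenter opened envelope 5) = 0 / (1/6) = 0.

0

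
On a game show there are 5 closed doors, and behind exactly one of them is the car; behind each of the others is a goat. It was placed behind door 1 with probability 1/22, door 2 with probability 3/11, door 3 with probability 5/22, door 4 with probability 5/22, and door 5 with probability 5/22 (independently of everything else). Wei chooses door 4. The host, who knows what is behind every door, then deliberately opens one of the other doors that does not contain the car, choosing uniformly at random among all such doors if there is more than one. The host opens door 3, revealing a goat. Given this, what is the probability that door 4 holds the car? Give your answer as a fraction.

5/21

Consider each possible location of the car in turn.
If it is behind door 1 (prior 1/22): the host has 3 equally likely choices, so probability 1/3; weight (1/22)·(1/3) = 1/66.
If it is behind door 2 (prior 3/11): the host has 3 equally likely choices, so probability 1/3; weight (3/11)·(1/3) = 1/11.
If it is behind door 3 (prior 5/22): the host opened door 3, so this case is ruled out; weight (5/22)·0 = 0.
If it is behind door 4 (prior 5/22): the host has 4 equally likely choices, so probability 1/4; weight (5/22)·(1/4) = 5/88.
If it is behind door 5 (prior 5/22): the host has 3 equally likely choices, so probability 1/3; weight (5/22)·(1/3) = 5/66.
The weights sum to 21/88.
So P(the car behind door 4 | the host opened door 3) = (5/88) / (21/88) = 5/21.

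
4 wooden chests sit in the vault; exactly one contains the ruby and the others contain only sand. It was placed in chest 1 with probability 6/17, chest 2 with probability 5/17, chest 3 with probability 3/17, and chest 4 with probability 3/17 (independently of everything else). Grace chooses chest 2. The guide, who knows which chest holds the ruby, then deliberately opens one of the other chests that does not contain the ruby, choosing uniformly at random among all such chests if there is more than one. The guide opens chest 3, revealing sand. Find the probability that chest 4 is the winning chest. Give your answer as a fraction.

Condition on the true location of the ruby.
If it is in chest 1 (prior 6/17): the guide has 2 equally likely choices, so probability 1/2; weight (6/17)·(1/2) = 3/17.
If it is in chest 2 (prior 5/17): the guide has 3 equally likely choices, so probability 1/3; weight (5/17)·(1/3) = 5/51.
If it is in chest 3 (prior 3/17): the guide opened chest 3, so this case is ruled out; weight (3/17)·0 = 0.
If it is in chest 4 (prior 3/17): the guide has 2 equally likely choices, so probability 1/2; weight (3/17)·(1/2) = 3/34.
The weights sum to 37/102.
So P(the ruby in chest 4 | the guide opened chest 3) = (3/34) / (37/102) = 9/37.

9/37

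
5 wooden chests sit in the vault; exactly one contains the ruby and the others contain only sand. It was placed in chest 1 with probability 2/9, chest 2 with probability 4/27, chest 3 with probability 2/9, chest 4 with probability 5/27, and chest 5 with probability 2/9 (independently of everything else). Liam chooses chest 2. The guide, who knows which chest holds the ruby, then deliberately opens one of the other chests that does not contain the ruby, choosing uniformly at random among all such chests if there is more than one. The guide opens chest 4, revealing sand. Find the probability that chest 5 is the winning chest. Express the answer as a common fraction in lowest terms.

2/7

Consider each possible location of the ruby in turn.
If it is in any of chests 1, 3, and 5 (prior 2/9 each): the guide has 3 equally likely choices, so probability 1/3; weight (2/9)·(1/3) = 2/27 each.
If it is in chest 2 (prior 4/27): the guide has 4 equally likely choices, so probability 1/4; weight (4/27)·(1/4) = 1/27.
If it is in chest 4 (prior 5/27): the guide opened chest 4, so this case is ruled out; weight (5/27)·0 = 0.
The weights sum to 7/27.
So P(the ruby in chest 5 | the guide opened chest 4) = (2/27) / (7/27) = 2/7.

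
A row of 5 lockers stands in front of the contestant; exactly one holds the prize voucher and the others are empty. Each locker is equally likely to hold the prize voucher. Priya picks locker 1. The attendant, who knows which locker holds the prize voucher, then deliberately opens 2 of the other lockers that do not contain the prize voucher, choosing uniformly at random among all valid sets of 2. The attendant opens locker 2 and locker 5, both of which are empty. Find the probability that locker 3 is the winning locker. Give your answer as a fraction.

2/5

Apply Bayes' rule, conditioning on where the prize voucher actually is.
If it is in locker 1 (prior 1/5): the attendant has 6 equally likely choices, so probability 1/6; weight (1/5)·(1/6) = 1/30.
If it is in either of lockers 2 and 5 (prior 1/5 each): that locker was opened and seen not to hold the prize — ruled out; weight (1/5)·0 = 0 each.
If it is in either of lockers 3 and 4 (prior 1/5 each): the attendant has 3 equally likely choices, so probability 1/3; weight (1/5)·(1/3) = 1/15 each.
The weights sum to 1/6.
So P(the prize voucher in locker 3 | the attendant opened locker 2 and locker 5) = (1/15) / (1/6) = 2/5.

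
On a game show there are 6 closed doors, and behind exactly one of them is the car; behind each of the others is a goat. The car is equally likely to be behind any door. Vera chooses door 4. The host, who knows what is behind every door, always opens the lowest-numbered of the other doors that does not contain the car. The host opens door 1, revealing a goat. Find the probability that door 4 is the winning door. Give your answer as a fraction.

1/5

Condition on the true location of the car.
If it is behind door 1 (prior 1/6): the host opened door 1, so this case is ruled out; weight (1/6)·0 = 0.
If it is behind any of doors 2, 3, 4, 5, and 6 (prior 1/6 each): door 1 is the lowest-numbered option available, probability 1; weight (1/6)·1 = 1/6 each.
The weights sum to 5/6.
So P(the car behind door 4 | the host opened door 1) = (1/6) / (5/6) = 1/5.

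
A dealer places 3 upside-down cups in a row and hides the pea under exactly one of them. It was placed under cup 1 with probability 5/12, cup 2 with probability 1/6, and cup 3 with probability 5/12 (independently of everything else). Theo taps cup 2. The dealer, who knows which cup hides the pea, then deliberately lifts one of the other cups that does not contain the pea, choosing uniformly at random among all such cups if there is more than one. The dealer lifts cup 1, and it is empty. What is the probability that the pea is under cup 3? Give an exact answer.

5/6

Consider each possible location of the pea in turn.
If it is under cup 1 (prior 5/12): the dealer opened cup 1, so this case is ruled out; weight (5/12)·0 = 0.
If it is under cup 2 (prior 1/6): the dealer has 2 equally likely choices, so probability 1/2; weight (1/6)·(1/2) = 1/12.
If it is under cup 3 (prior 5/12): the dealer has no choice, probability 1; weight (5/12)·1 = 5/12.
The weights sum to 1/2.
So P(the pea under cup 3 | the dealer opened cup 1) = (5/12) / (1/2) = 5/6.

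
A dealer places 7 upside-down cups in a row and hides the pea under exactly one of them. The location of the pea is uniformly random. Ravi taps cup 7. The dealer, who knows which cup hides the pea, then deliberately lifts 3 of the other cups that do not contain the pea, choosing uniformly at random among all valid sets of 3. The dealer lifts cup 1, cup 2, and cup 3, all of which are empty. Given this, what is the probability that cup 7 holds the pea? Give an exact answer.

Consider each possible location of the pea in turn.
If it is under any of cups 1, 2, and 3 (prior 1/7 each): that cup was opened and seen not to hold the prize — ruled out; weight (1/7)·0 = 0 each.
If it is under any of cups 4, 5, and 6 (prior 1/7 each): the dealer has 10 equally likely choices, so probability 1/10; weight (1/7)·(1/10) = 1/70 each.
If it is under cup 7 (prior 1/7): the dealer has 20 equally likely choices, so probability 1/20; weight (1/7)·(1/20) = 1/140.
The weights sum to 1/20.
So P(the pea under cup 7 | the dealer opened cup 1, cup 2, and cup 3) = (1/140) / (1/20) = 1/7.

1/7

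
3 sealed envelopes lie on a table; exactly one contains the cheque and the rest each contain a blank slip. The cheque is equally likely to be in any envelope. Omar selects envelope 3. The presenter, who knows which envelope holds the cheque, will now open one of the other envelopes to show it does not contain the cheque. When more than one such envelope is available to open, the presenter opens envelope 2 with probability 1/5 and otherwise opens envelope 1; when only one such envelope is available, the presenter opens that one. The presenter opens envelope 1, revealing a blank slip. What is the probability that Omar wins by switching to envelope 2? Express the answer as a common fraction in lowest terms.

5/9

Consider each possible location of the cheque in turn.
If it is in envelope 1 (prior 1/3): the presenter opened envelope 1, so this case is ruled out; weight (1/3)·0 = 0.
If it is in envelope 2 (prior 1/3): only envelope 1 is available, probability 1; weight (1/3)·1 = 1/3.
If it is in envelope 3 (prior 1/3): envelope 2 is available but not opened, probability 4/5; weight (1/3)·(4/5) = 4/15.
The weights sum to 3/5.
So P(the cheque in envelope 2 | the presenter opened envelope 1) = (1/3) / (3/5) = 5/9.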